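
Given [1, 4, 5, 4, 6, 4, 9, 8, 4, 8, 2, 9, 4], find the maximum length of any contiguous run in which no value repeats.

[1] len 1
[1, 4] len 2
[1, 4, 5] len 3
[5, 4] len 2
[5, 4, 6] len 3
[6, 4] len 2
[6, 4, 9] len 3
[6, 4, 9, 8] len 4
[9, 8, 4] len 3
[4, 8] len 2
[4, 8, 2] len 3
[4, 8, 2, 9] len 4
[8, 2, 9, 4] len 4
Longest all-distinct length: 4.

4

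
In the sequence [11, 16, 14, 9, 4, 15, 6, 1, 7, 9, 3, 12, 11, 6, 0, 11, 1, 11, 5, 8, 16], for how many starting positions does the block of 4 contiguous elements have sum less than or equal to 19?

11 16 14 9 → sum 50
16 14 9 4 → sum 43
14 9 4 15 → sum 42
9 4 15 6 → sum 34
4 15 6 1 → sum 26
15 6 1 7 → sum 29
6 1 7 9 → sum 23
1 7 9 3 → sum 20
7 9 3 12 → sum 31
9 3 12 11 → sum 35
3 12 11 6 → sum 32
12 11 6 0 → sum 29
11 6 0 11 → sum 28
6 0 11 1 → sum 18  ≤ 19 ✓
0 11 1 11 → sum 23
11 1 11 5 → sum 28
1 11 5 8 → sum 25
11 5 8 16 → sum 40
1 window satisfy the condition.

1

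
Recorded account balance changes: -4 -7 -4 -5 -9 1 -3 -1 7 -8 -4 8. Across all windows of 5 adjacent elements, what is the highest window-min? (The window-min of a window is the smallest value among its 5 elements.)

(-4, -7, -4, -5, -9) → min -9
(-7, -4, -5, -9, 1) → min -9
(-4, -5, -9, 1, -3) → min -9
(-5, -9, 1, -3, -1) → min -9
(-9, 1, -3, -1, 7) → min -9
(1, -3, -1, 7, -8) → min -8
(-3, -1, 7, -8, -4) → min -8
(-1, 7, -8, -4, 8) → min -8
Highest of these is -8.

-8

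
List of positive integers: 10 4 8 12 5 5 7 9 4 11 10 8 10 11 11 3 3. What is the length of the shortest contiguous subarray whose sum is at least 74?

add 10: running sum 10 < 74
add 4: running sum 14 < 74
add 8: running sum 22 < 74
add 12: running sum 34 < 74
add 5: running sum 39 < 74
add 5: running sum 44 < 74
add 7: running sum 51 < 74
add 9: running sum 60 < 74
add 4: running sum 64 < 74
add 11: shortest ending here [10, 4, 8, 12, 5, 5, 7, 9, 4, 11] sum 75, len 10
add 10: shortest ending here [4, 8, 12, 5, 5, 7, 9, 4, 11, 10] sum 75, len 10
add 8: shortest ending here [8, 12, 5, 5, 7, 9, 4, 11, 10, 8] sum 79, len 10
add 10: shortest ending here [12, 5, 5, 7, 9, 4, 11, 10, 8, 10] sum 81, len 10
add 11: shortest ending here [5, 7, 9, 4, 11, 10, 8, 10, 11] sum 75, len 9
add 11: shortest ending here [9, 4, 11, 10, 8, 10, 11, 11] sum 74, len 8
add 3: shortest ending here [9, 4, 11, 10, 8, 10, 11, 11, 3] sum 77, len 9
add 3: shortest ending here [9, 4, 11, 10, 8, 10, 11, 11, 3, 3] sum 80, len 10
Shortest qualifying length: 8.

8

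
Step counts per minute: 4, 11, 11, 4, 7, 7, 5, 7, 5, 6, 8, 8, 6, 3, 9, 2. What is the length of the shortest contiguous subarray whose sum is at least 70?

10

add 4: running sum 4 < 70
add 11: running sum 15 < 70
add 11: running sum 26 < 70
add 4: running sum 30 < 70
add 7: running sum 37 < 70
add 7: running sum 44 < 70
add 5: running sum 49 < 70
add 7: running sum 56 < 70
add 5: running sum 61 < 70
add 6: running sum 67 < 70
end 10: [11, 11, 4, 7, 7, 5, 7, 5, 6, 8] sum 71, len 10
end 11: [11, 11, 4, 7, 7, 5, 7, 5, 6, 8, 8] sum 79, len 11
end 12: [11, 4, 7, 7, 5, 7, 5, 6, 8, 8, 6] sum 74, len 11
end 13: [11, 4, 7, 7, 5, 7, 5, 6, 8, 8, 6, 3] sum 77, len 12
end 14: [7, 7, 5, 7, 5, 6, 8, 8, 6, 3, 9] sum 71, len 11
end 15: [7, 7, 5, 7, 5, 6, 8, 8, 6, 3, 9, 2] sum 73, len 12
Shortest qualifying length: 10.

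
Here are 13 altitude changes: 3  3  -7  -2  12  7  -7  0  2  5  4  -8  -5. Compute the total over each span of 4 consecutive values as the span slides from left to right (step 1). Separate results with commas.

-3, 6, 10, 10, 12, 2, 0, 11, 3, -4

Sliding a size-4 window across the 13 values:
(3, 3, -7, -2) → sum -3
(3, -7, -2, 12) → sum 6
(-7, -2, 12, 7) → sum 10
(-2, 12, 7, -7) → sum 10
(12, 7, -7, 0) → sum 12
(7, -7, 0, 2) → sum 2
(-7, 0, 2, 5) → sum 0
(0, 2, 5, 4) → sum 11
(2, 5, 4, -8) → sum 3
(5, 4, -8, -5) → sum -4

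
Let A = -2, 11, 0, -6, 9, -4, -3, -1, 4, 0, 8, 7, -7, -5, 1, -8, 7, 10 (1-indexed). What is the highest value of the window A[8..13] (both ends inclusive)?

Elements at indices 8..13: -1, 4, 0, 8, 7, -7
max(-1, 4, 0, 8, 7, -7) = 8

8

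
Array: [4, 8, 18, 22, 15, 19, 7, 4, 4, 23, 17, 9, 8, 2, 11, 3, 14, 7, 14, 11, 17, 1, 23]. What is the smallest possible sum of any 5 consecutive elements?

33

Each size-5 window and its sum:
4 8 18 22 15 → sum 67
8 18 22 15 19 → sum 82
18 22 15 19 7 → sum 81
22 15 19 7 4 → sum 67
15 19 7 4 4 → sum 49
19 7 4 4 23 → sum 57
7 4 4 23 17 → sum 55
4 4 23 17 9 → sum 57
4 23 17 9 8 → sum 61
23 17 9 8 2 → sum 59
17 9 8 2 11 → sum 47
9 8 2 11 3 → sum 33
8 2 11 3 14 → sum 38
2 11 3 14 7 → sum 37
11 3 14 7 14 → sum 49
3 14 7 14 11 → sum 49
14 7 14 11 17 → sum 63
7 14 11 17 1 → sum 50
14 11 17 1 23 → sum 66
Smallest of these is 33.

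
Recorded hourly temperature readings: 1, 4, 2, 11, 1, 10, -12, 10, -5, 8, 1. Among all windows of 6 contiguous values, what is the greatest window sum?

[1, 4, 2, 11, 1, 10] → sum 29
[4, 2, 11, 1, 10, -12] → sum 16
[2, 11, 1, 10, -12, 10] → sum 22
[11, 1, 10, -12, 10, -5] → sum 15
[1, 10, -12, 10, -5, 8] → sum 12
[10, -12, 10, -5, 8, 1] → sum 12
Greatest of these is 29.

29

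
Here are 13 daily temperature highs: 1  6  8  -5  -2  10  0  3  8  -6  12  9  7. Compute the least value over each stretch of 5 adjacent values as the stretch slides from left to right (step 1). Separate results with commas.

Sliding a size-5 window across the 13 values:
[1, 6, 8, -5, -2] → min -5
[6, 8, -5, -2, 10] → min -5
[8, -5, -2, 10, 0] → min -5
[-5, -2, 10, 0, 3] → min -5
[-2, 10, 0, 3, 8] → min -2
[10, 0, 3, 8, -6] → min -6
[0, 3, 8, -6, 12] → min -6
[3, 8, -6, 12, 9] → min -6
[8, -6, 12, 9, 7] → min -6

-5, -5, -5, -5, -2, -6, -6, -6, -6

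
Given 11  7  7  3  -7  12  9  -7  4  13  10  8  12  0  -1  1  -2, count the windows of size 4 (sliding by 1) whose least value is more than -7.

7

[11, 7, 7, 3] → min 3  > -7 ✓
[7, 7, 3, -7] → min -7
[7, 3, -7, 12] → min -7
[3, -7, 12, 9] → min -7
[-7, 12, 9, -7] → min -7
[12, 9, -7, 4] → min -7
[9, -7, 4, 13] → min -7
[-7, 4, 13, 10] → min -7
[4, 13, 10, 8] → min 4  > -7 ✓
[13, 10, 8, 12] → min 8  > -7 ✓
[10, 8, 12, 0] → min 0  > -7 ✓
[8, 12, 0, -1] → min -1  > -7 ✓
[12, 0, -1, 1] → min -1  > -7 ✓
[0, -1, 1, -2] → min -2  > -7 ✓
7 windows satisfy the condition.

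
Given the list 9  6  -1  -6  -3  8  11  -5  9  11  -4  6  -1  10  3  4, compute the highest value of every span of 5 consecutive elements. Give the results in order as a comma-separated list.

9, 8, 11, 11, 11, 11, 11, 11, 11, 11, 10, 10

[9, 6, -1, -6, -3] → max 9
[6, -1, -6, -3, 8] → max 8
[-1, -6, -3, 8, 11] → max 11
[-6, -3, 8, 11, -5] → max 11
[-3, 8, 11, -5, 9] → max 11
[8, 11, -5, 9, 11] → max 11
[11, -5, 9, 11, -4] → max 11
[-5, 9, 11, -4, 6] → max 11
[9, 11, -4, 6, -1] → max 11
[11, -4, 6, -1, 10] → max 11
[-4, 6, -1, 10, 3] → max 10
[6, -1, 10, 3, 4] → max 10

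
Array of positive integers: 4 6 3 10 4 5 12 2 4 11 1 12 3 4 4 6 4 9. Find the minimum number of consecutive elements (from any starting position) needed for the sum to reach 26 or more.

Extend right; whenever the sum reaches 26, record the length and shrink from the left:
add 4: running sum 4 < 26
add 6: running sum 10 < 26
add 3: running sum 13 < 26
add 10: running sum 23 < 26
add 4: shortest ending here [4, 6, 3, 10, 4] sum 27, len 5
add 5: shortest ending here [6, 3, 10, 4, 5] sum 28, len 5
add 12: shortest ending here [10, 4, 5, 12] sum 31, len 4
add 2: shortest ending here [10, 4, 5, 12, 2] sum 33, len 5
add 4: shortest ending here [4, 5, 12, 2, 4] sum 27, len 5
add 11: shortest ending here [12, 2, 4, 11] sum 29, len 4
add 1: shortest ending here [12, 2, 4, 11, 1] sum 30, len 5
add 12: shortest ending here [4, 11, 1, 12] sum 28, len 4
add 3: shortest ending here [11, 1, 12, 3] sum 27, len 4
add 4: shortest ending here [11, 1, 12, 3, 4] sum 31, len 5
add 4: shortest ending here [11, 1, 12, 3, 4, 4] sum 35, len 6
add 6: shortest ending here [12, 3, 4, 4, 6] sum 29, len 5
add 4: shortest ending here [12, 3, 4, 4, 6, 4] sum 33, len 6
add 9: shortest ending here [4, 4, 6, 4, 9] sum 27, len 5
Shortest qualifying length: 4.

4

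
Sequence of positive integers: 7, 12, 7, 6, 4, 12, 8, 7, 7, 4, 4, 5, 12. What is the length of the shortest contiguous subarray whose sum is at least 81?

12

Extend right; whenever the sum reaches 81, record the length and shrink from the left:
add 7: running sum 7 < 81
add 12: running sum 19 < 81
add 7: running sum 26 < 81
add 6: running sum 32 < 81
add 4: running sum 36 < 81
add 12: running sum 48 < 81
add 8: running sum 56 < 81
add 7: running sum 63 < 81
add 7: running sum 70 < 81
add 4: running sum 74 < 81
add 4: running sum 78 < 81
add 5: shortest ending here [7, 12, 7, 6, 4, 12, 8, 7, 7, 4, 4, 5] sum 83, len 12
add 12: shortest ending here [12, 7, 6, 4, 12, 8, 7, 7, 4, 4, 5, 12] sum 88, len 12
Shortest qualifying length: 12.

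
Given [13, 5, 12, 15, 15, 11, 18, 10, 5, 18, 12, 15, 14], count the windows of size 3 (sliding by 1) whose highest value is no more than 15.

5

(13, 5, 12) → max 13  ≤ 15 ✓
(5, 12, 15) → max 15  ≤ 15 ✓
(12, 15, 15) → max 15  ≤ 15 ✓
(15, 15, 11) → max 15  ≤ 15 ✓
(15, 11, 18) → max 18
(11, 18, 10) → max 18
(18, 10, 5) → max 18
(10, 5, 18) → max 18
(5, 18, 12) → max 18
(18, 12, 15) → max 18
(12, 15, 14) → max 15  ≤ 15 ✓
5 windows satisfy the condition.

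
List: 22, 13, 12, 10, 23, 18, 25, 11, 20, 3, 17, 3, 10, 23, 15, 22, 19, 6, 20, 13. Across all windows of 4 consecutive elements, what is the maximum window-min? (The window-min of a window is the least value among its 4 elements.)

Each size-4 window and its min:
(22, 13, 12, 10) → min 10
(13, 12, 10, 23) → min 10
(12, 10, 23, 18) → min 10
(10, 23, 18, 25) → min 10
(23, 18, 25, 11) → min 11
(18, 25, 11, 20) → min 11
(25, 11, 20, 3) → min 3
(11, 20, 3, 17) → min 3
(20, 3, 17, 3) → min 3
(3, 17, 3, 10) → min 3
(17, 3, 10, 23) → min 3
(3, 10, 23, 15) → min 3
(10, 23, 15, 22) → min 10
(23, 15, 22, 19) → min 15
(15, 22, 19, 6) → min 6
(22, 19, 6, 20) → min 6
(19, 6, 20, 13) → min 6
Maximum of these is 15.

15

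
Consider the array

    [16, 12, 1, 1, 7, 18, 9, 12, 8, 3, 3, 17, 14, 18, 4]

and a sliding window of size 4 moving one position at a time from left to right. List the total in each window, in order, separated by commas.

30, 21, 27, 35, 46, 47, 32, 26, 31, 37, 52, 53

Sliding a size-4 window across the 15 values:
(16, 12, 1, 1) → sum 30
(12, 1, 1, 7) → sum 21
(1, 1, 7, 18) → sum 27
(1, 7, 18, 9) → sum 35
(7, 18, 9, 12) → sum 46
(18, 9, 12, 8) → sum 47
(9, 12, 8, 3) → sum 32
(12, 8, 3, 3) → sum 26
(8, 3, 3, 17) → sum 31
(3, 3, 17, 14) → sum 37
(3, 17, 14, 18) → sum 52
(17, 14, 18, 4) → sum 53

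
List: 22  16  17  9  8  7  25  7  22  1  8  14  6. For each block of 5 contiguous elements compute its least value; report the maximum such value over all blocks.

Window mins for each of the 9 positions:
(22, 16, 17, 9, 8) → min 8
(16, 17, 9, 8, 7) → min 7
(17, 9, 8, 7, 25) → min 7
(9, 8, 7, 25, 7) → min 7
(8, 7, 25, 7, 22) → min 7
(7, 25, 7, 22, 1) → min 1
(25, 7, 22, 1, 8) → min 1
(7, 22, 1, 8, 14) → min 1
(22, 1, 8, 14, 6) → min 1
Maximum of these is 8.

8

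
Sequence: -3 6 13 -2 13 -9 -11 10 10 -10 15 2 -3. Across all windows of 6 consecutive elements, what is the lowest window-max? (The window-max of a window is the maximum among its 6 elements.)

Each size-6 window and its max:
(-3, 6, 13, -2, 13, -9) → max 13
(6, 13, -2, 13, -9, -11) → max 13
(13, -2, 13, -9, -11, 10) → max 13
(-2, 13, -9, -11, 10, 10) → max 13
(13, -9, -11, 10, 10, -10) → max 13
(-9, -11, 10, 10, -10, 15) → max 15
(-11, 10, 10, -10, 15, 2) → max 15
(10, 10, -10, 15, 2, -3) → max 15
Lowest of these is 13.

13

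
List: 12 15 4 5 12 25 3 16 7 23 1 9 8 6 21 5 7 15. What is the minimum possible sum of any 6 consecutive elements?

(12, 15, 4, 5, 12, 25) → sum 73
(15, 4, 5, 12, 25, 3) → sum 64
(4, 5, 12, 25, 3, 16) → sum 65
(5, 12, 25, 3, 16, 7) → sum 68
(12, 25, 3, 16, 7, 23) → sum 86
(25, 3, 16, 7, 23, 1) → sum 75
(3, 16, 7, 23, 1, 9) → sum 59
(16, 7, 23, 1, 9, 8) → sum 64
(7, 23, 1, 9, 8, 6) → sum 54
(23, 1, 9, 8, 6, 21) → sum 68
(1, 9, 8, 6, 21, 5) → sum 50
(9, 8, 6, 21, 5, 7) → sum 56
(8, 6, 21, 5, 7, 15) → sum 62
Minimum of these is 50.

50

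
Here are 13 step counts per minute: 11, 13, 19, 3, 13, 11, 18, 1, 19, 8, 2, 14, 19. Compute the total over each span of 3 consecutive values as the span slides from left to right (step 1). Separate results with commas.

43, 35, 35, 27, 42, 30, 38, 28, 29, 24, 35

(11, 13, 19) → sum 43
(13, 19, 3) → sum 35
(19, 3, 13) → sum 35
(3, 13, 11) → sum 27
(13, 11, 18) → sum 42
(11, 18, 1) → sum 30
(18, 1, 19) → sum 38
(1, 19, 8) → sum 28
(19, 8, 2) → sum 29
(8, 2, 14) → sum 24
(2, 14, 19) → sum 35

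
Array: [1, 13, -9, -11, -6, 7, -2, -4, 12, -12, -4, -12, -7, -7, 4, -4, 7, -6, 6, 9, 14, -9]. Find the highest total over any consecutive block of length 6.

26

1 13 -9 -11 -6 7 → sum -5
13 -9 -11 -6 7 -2 → sum -8
-9 -11 -6 7 -2 -4 → sum -25
-11 -6 7 -2 -4 12 → sum -4
-6 7 -2 -4 12 -12 → sum -5
7 -2 -4 12 -12 -4 → sum -3
-2 -4 12 -12 -4 -12 → sum -22
-4 12 -12 -4 -12 -7 → sum -27
12 -12 -4 -12 -7 -7 → sum -30
-12 -4 -12 -7 -7 4 → sum -38
-4 -12 -7 -7 4 -4 → sum -30
-12 -7 -7 4 -4 7 → sum -19
-7 -7 4 -4 7 -6 → sum -13
-7 4 -4 7 -6 6 → sum 0
4 -4 7 -6 6 9 → sum 16
-4 7 -6 6 9 14 → sum 26
7 -6 6 9 14 -9 → sum 21
Highest of these is 26.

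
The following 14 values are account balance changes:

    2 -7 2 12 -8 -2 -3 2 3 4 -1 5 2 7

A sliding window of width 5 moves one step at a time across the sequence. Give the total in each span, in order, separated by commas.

(2, -7, 2, 12, -8) → sum 1
(-7, 2, 12, -8, -2) → sum -3
(2, 12, -8, -2, -3) → sum 1
(12, -8, -2, -3, 2) → sum 1
(-8, -2, -3, 2, 3) → sum -8
(-2, -3, 2, 3, 4) → sum 4
(-3, 2, 3, 4, -1) → sum 5
(2, 3, 4, -1, 5) → sum 13
(3, 4, -1, 5, 2) → sum 13
(4, -1, 5, 2, 7) → sum 17

1, -3, 1, 1, -8, 4, 5, 13, 13, 17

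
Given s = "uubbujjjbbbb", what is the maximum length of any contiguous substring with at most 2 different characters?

7

add u: window [u] (1 distinct), len 1
add u: window [u, u] (1 distinct), len 2
add b: window [u, u, b] (2 distinct), len 3
add b: window [u, u, b, b] (2 distinct), len 4
add u: window [u, u, b, b, u] (2 distinct), len 5
add j: window [u, j] (2 distinct), len 2
add j: window [u, j, j] (2 distinct), len 3
add j: window [u, j, j, j] (2 distinct), len 4
add b: window [j, j, j, b] (2 distinct), len 4
add b: window [j, j, j, b, b] (2 distinct), len 5
add b: window [j, j, j, b, b, b] (2 distinct), len 6
add b: window [j, j, j, b, b, b, b] (2 distinct), len 7
Longest length with ≤2 distinct: 7.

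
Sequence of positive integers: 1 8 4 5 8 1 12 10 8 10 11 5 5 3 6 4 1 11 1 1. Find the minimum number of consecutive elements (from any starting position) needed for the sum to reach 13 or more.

add 1: running sum 1 < 13
add 8: running sum 9 < 13
end 2: [1, 8, 4] sum 13, len 3
end 3: [8, 4, 5] sum 17, len 3
end 4: [5, 8] sum 13, len 2
end 5: [5, 8, 1] sum 14, len 3
end 6: [1, 12] sum 13, len 2
end 7: [12, 10] sum 22, len 2
end 8: [10, 8] sum 18, len 2
end 9: [8, 10] sum 18, len 2
end 10: [10, 11] sum 21, len 2
end 11: [11, 5] sum 16, len 2
end 12: [11, 5, 5] sum 21, len 3
end 13: [5, 5, 3] sum 13, len 3
end 14: [5, 3, 6] sum 14, len 3
end 15: [3, 6, 4] sum 13, len 3
end 16: [3, 6, 4, 1] sum 14, len 4
end 17: [4, 1, 11] sum 16, len 3
end 18: [1, 11, 1] sum 13, len 3
end 19: [11, 1, 1] sum 13, len 3
Shortest qualifying length: 2.

2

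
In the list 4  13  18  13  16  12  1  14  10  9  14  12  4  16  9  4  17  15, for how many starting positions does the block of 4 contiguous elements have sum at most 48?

13

4 13 18 13 → sum 48  ≤ 48 ✓
13 18 13 16 → sum 60
18 13 16 12 → sum 59
13 16 12 1 → sum 42  ≤ 48 ✓
16 12 1 14 → sum 43  ≤ 48 ✓
12 1 14 10 → sum 37  ≤ 48 ✓
1 14 10 9 → sum 34  ≤ 48 ✓
14 10 9 14 → sum 47  ≤ 48 ✓
10 9 14 12 → sum 45  ≤ 48 ✓
9 14 12 4 → sum 39  ≤ 48 ✓
14 12 4 16 → sum 46  ≤ 48 ✓
12 4 16 9 → sum 41  ≤ 48 ✓
4 16 9 4 → sum 33  ≤ 48 ✓
16 9 4 17 → sum 46  ≤ 48 ✓
9 4 17 15 → sum 45  ≤ 48 ✓
13 windows satisfy the condition.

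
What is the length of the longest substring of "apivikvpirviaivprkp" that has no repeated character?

[a] len 1
[a, p] len 2
[a, p, i] len 3
[a, p, i, v] len 4
[v, i] len 2
[v, i, k] len 3
[i, k, v] len 3
[i, k, v, p] len 4
[k, v, p, i] len 4
[k, v, p, i, r] len 5
[p, i, r, v] len 4
[r, v, i] len 3
[r, v, i, a] len 4
[a, i] len 2
[a, i, v] len 3
[a, i, v, p] len 4
[a, i, v, p, r] len 5
[a, i, v, p, r, k] len 6
[r, k, p] len 3
Longest all-distinct length: 6.

6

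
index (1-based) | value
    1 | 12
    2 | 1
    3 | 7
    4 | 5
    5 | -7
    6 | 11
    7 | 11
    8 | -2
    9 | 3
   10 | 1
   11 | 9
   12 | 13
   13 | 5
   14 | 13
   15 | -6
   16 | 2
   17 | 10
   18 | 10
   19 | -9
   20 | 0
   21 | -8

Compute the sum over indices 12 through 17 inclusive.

37

Elements at indices 12..17: 13, 5, 13, -6, 2, 10
sum(13, 5, 13, -6, 2, 10) = 37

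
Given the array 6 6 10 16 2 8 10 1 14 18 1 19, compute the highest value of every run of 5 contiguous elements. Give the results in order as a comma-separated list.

Sliding a size-5 window across the 12 values:
[6, 6, 10, 16, 2] → max 16
[6, 10, 16, 2, 8] → max 16
[10, 16, 2, 8, 10] → max 16
[16, 2, 8, 10, 1] → max 16
[2, 8, 10, 1, 14] → max 14
[8, 10, 1, 14, 18] → max 18
[10, 1, 14, 18, 1] → max 18
[1, 14, 18, 1, 19] → max 19

16, 16, 16, 16, 14, 18, 18, 19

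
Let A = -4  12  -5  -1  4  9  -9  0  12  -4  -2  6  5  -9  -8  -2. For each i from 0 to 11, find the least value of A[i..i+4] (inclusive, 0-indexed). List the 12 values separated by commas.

(-4, 12, -5, -1, 4) → min -5
(12, -5, -1, 4, 9) → min -5
(-5, -1, 4, 9, -9) → min -9
(-1, 4, 9, -9, 0) → min -9
(4, 9, -9, 0, 12) → min -9
(9, -9, 0, 12, -4) → min -9
(-9, 0, 12, -4, -2) → min -9
(0, 12, -4, -2, 6) → min -4
(12, -4, -2, 6, 5) → min -4
(-4, -2, 6, 5, -9) → min -9
(-2, 6, 5, -9, -8) → min -9
(6, 5, -9, -8, -2) → min -9

-5, -5, -9, -9, -9, -9, -9, -4, -4, -9, -9, -9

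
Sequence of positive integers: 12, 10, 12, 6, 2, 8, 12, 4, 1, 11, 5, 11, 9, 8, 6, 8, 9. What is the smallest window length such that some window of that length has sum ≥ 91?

12

add 12: running sum 12 < 91
add 10: running sum 22 < 91
add 12: running sum 34 < 91
add 6: running sum 40 < 91
add 2: running sum 42 < 91
add 8: running sum 50 < 91
add 12: running sum 62 < 91
add 4: running sum 66 < 91
add 1: running sum 67 < 91
add 11: running sum 78 < 91
add 5: running sum 83 < 91
add 11: shortest ending here [12, 10, 12, 6, 2, 8, 12, 4, 1, 11, 5, 11] sum 94, len 12
add 9: shortest ending here [10, 12, 6, 2, 8, 12, 4, 1, 11, 5, 11, 9] sum 91, len 12
add 8: shortest ending here [10, 12, 6, 2, 8, 12, 4, 1, 11, 5, 11, 9, 8] sum 99, len 13
add 6: shortest ending here [12, 6, 2, 8, 12, 4, 1, 11, 5, 11, 9, 8, 6] sum 95, len 13
add 8: shortest ending here [6, 2, 8, 12, 4, 1, 11, 5, 11, 9, 8, 6, 8] sum 91, len 13
add 9: shortest ending here [8, 12, 4, 1, 11, 5, 11, 9, 8, 6, 8, 9] sum 92, len 12
Shortest qualifying length: 12.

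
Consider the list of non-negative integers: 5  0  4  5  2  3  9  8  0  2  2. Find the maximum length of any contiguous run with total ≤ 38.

→ 5: sum 5, len 1
→ 0: sum 5, len 2
→ 4: sum 9, len 3
→ 5: sum 14, len 4
→ 2: sum 16, len 5
→ 3: sum 19, len 6
→ 9: sum 28, len 7
→ 8: sum 36, len 8
→ 0: sum 36, len 9
→ 2: sum 38, len 10
→ 2 (dropped 5): sum 35, len 10
Longest length seen: 10.

10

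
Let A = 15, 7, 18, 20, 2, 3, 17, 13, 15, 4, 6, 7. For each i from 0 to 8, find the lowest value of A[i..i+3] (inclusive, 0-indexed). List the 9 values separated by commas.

Sliding a size-4 window across the 12 values:
15 7 18 20 → min 7
7 18 20 2 → min 2
18 20 2 3 → min 2
20 2 3 17 → min 2
2 3 17 13 → min 2
3 17 13 15 → min 3
17 13 15 4 → min 4
13 15 4 6 → min 4
15 4 6 7 → min 4

7, 2, 2, 2, 2, 3, 4, 4, 4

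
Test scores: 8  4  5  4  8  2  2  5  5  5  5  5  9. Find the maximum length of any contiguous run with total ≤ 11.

3

→ 8: sum 8, len 1
→ 4 (dropped 8): sum 4, len 1
→ 5: sum 9, len 2
→ 4 (dropped 4): sum 9, len 2
→ 8 (dropped 5, 4): sum 8, len 1
→ 2: sum 10, len 2
→ 2 (dropped 8): sum 4, len 2
→ 5: sum 9, len 3
→ 5 (dropped 2, 2): sum 10, len 2
→ 5 (dropped 5): sum 10, len 2
→ 5 (dropped 5): sum 10, len 2
→ 5 (dropped 5): sum 10, len 2
→ 9 (dropped 5, 5): sum 9, len 1
Longest length seen: 3.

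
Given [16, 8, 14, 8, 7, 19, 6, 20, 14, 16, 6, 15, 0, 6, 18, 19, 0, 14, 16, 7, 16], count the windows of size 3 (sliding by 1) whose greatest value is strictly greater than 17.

[16, 8, 14] → max 16
[8, 14, 8] → max 14
[14, 8, 7] → max 14
[8, 7, 19] → max 19  > 17 ✓
[7, 19, 6] → max 19  > 17 ✓
[19, 6, 20] → max 20  > 17 ✓
[6, 20, 14] → max 20  > 17 ✓
[20, 14, 16] → max 20  > 17 ✓
[14, 16, 6] → max 16
[16, 6, 15] → max 16
[6, 15, 0] → max 15
[15, 0, 6] → max 15
[0, 6, 18] → max 18  > 17 ✓
[6, 18, 19] → max 19  > 17 ✓
[18, 19, 0] → max 19  > 17 ✓
[19, 0, 14] → max 19  > 17 ✓
[0, 14, 16] → max 16
[14, 16, 7] → max 16
[16, 7, 16] → max 16
9 windows satisfy the condition.

9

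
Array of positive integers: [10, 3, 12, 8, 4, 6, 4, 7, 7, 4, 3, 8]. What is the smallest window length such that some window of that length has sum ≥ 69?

Extend right; whenever the sum reaches 69, record the length and shrink from the left:
add 10: running sum 10 < 69
add 3: running sum 13 < 69
add 12: running sum 25 < 69
add 8: running sum 33 < 69
add 4: running sum 37 < 69
add 6: running sum 43 < 69
add 4: running sum 47 < 69
add 7: running sum 54 < 69
add 7: running sum 61 < 69
add 4: running sum 65 < 69
add 3: running sum 68 < 69
end 11: [10, 3, 12, 8, 4, 6, 4, 7, 7, 4, 3, 8] sum 76, len 12
Shortest qualifying length: 12.

12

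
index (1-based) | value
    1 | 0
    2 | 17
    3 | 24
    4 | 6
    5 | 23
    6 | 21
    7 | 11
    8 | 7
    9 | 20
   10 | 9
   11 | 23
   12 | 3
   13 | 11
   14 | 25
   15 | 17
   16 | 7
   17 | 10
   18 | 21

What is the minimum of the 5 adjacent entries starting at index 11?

Elements at indices 11..15: 23, 3, 11, 25, 17
min(23, 3, 11, 25, 17) = 3

3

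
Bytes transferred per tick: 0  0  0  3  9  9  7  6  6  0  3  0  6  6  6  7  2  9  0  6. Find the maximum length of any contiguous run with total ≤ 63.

Extend to the right; shrink from the left whenever the sum exceeds 63:
→ 0: sum 0, len 1
→ 0: sum 0, len 2
→ 0: sum 0, len 3
→ 3: sum 3, len 4
→ 9: sum 12, len 5
→ 9: sum 21, len 6
→ 7: sum 28, len 7
→ 6: sum 34, len 8
→ 6: sum 40, len 9
→ 0: sum 40, len 10
→ 3: sum 43, len 11
→ 0: sum 43, len 12
→ 6: sum 49, len 13
→ 6: sum 55, len 14
→ 6: sum 61, len 15
→ 7 (dropped 0, 0, 0, 3, 9): sum 56, len 11
→ 2: sum 58, len 12
→ 9 (dropped 9): sum 58, len 12
→ 0: sum 58, len 13
→ 6 (dropped 7): sum 57, len 13
Longest length seen: 15.

15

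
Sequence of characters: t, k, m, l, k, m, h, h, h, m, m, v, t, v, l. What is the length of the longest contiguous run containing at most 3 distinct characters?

Extend right; when distinct count exceeds 3, shrink from the left:
add t: window [t] (1 distinct), len 1
add k: window [t, k] (2 distinct), len 2
add m: window [t, k, m] (3 distinct), len 3
add l: window [k, m, l] (3 distinct), len 3
add k: window [k, m, l, k] (3 distinct), len 4
add m: window [k, m, l, k, m] (3 distinct), len 5
add h: window [k, m, h] (3 distinct), len 3
add h: window [k, m, h, h] (3 distinct), len 4
add h: window [k, m, h, h, h] (3 distinct), len 5
add m: window [k, m, h, h, h, m] (3 distinct), len 6
add m: window [k, m, h, h, h, m, m] (3 distinct), len 7
add v: window [m, h, h, h, m, m, v] (3 distinct), len 7
add t: window [m, m, v, t] (3 distinct), len 4
add v: window [m, m, v, t, v] (3 distinct), len 5
add l: window [v, t, v, l] (3 distinct), len 4
Longest length with ≤3 distinct: 7.

7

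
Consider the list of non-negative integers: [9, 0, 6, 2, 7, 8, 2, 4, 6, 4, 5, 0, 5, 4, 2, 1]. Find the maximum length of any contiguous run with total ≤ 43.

→ 9: sum 9, len 1
→ 0: sum 9, len 2
→ 6: sum 15, len 3
→ 2: sum 17, len 4
→ 7: sum 24, len 5
→ 8: sum 32, len 6
→ 2: sum 34, len 7
→ 4: sum 38, len 8
→ 6 (dropped 9): sum 35, len 8
→ 4: sum 39, len 9
→ 5 (dropped 0, 6): sum 38, len 8
→ 0: sum 38, len 9
→ 5: sum 43, len 10
→ 4 (dropped 2, 7): sum 38, len 9
→ 2: sum 40, len 10
→ 1: sum 41, len 11
Longest length seen: 11.

11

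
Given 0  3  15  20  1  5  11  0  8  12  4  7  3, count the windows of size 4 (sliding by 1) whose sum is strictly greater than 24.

0 3 15 20 → sum 38  > 24 ✓
3 15 20 1 → sum 39  > 24 ✓
15 20 1 5 → sum 41  > 24 ✓
20 1 5 11 → sum 37  > 24 ✓
1 5 11 0 → sum 17
5 11 0 8 → sum 24
11 0 8 12 → sum 31  > 24 ✓
0 8 12 4 → sum 24
8 12 4 7 → sum 31  > 24 ✓
12 4 7 3 → sum 26  > 24 ✓
7 windows satisfy the condition.

7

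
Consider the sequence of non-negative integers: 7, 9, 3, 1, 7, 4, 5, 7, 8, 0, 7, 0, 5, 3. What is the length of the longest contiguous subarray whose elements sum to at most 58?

12

[7] sum 7 len 1
[7, 9] sum 16 len 2
[7, 9, 3] sum 19 len 3
[7, 9, 3, 1] sum 20 len 4
[7, 9, 3, 1, 7] sum 27 len 5
[7, 9, 3, 1, 7, 4] sum 31 len 6
[7, 9, 3, 1, 7, 4, 5] sum 36 len 7
[7, 9, 3, 1, 7, 4, 5, 7] sum 43 len 8
[7, 9, 3, 1, 7, 4, 5, 7, 8] sum 51 len 9
[7, 9, 3, 1, 7, 4, 5, 7, 8, 0] sum 51 len 10
[7, 9, 3, 1, 7, 4, 5, 7, 8, 0, 7] sum 58 len 11
[7, 9, 3, 1, 7, 4, 5, 7, 8, 0, 7, 0] sum 58 len 12
[9, 3, 1, 7, 4, 5, 7, 8, 0, 7, 0, 5] sum 56 len 12
[3, 1, 7, 4, 5, 7, 8, 0, 7, 0, 5, 3] sum 50 len 12
Longest length seen: 12.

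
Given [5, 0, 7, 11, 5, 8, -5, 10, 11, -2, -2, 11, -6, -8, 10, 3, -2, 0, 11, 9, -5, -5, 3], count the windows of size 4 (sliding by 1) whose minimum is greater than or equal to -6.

5 0 7 11 → min 0  ≥ -6 ✓
0 7 11 5 → min 0  ≥ -6 ✓
7 11 5 8 → min 5  ≥ -6 ✓
11 5 8 -5 → min -5  ≥ -6 ✓
5 8 -5 10 → min -5  ≥ -6 ✓
8 -5 10 11 → min -5  ≥ -6 ✓
-5 10 11 -2 → min -5  ≥ -6 ✓
10 11 -2 -2 → min -2  ≥ -6 ✓
11 -2 -2 11 → min -2  ≥ -6 ✓
-2 -2 11 -6 → min -6  ≥ -6 ✓
-2 11 -6 -8 → min -8
11 -6 -8 10 → min -8
-6 -8 10 3 → min -8
-8 10 3 -2 → min -8
10 3 -2 0 → min -2  ≥ -6 ✓
3 -2 0 11 → min -2  ≥ -6 ✓
-2 0 11 9 → min -2  ≥ -6 ✓
0 11 9 -5 → min -5  ≥ -6 ✓
11 9 -5 -5 → min -5  ≥ -6 ✓
9 -5 -5 3 → min -5  ≥ -6 ✓
16 windows satisfy the condition.

16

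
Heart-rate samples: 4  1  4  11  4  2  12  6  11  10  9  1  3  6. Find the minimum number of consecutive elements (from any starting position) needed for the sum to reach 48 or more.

Extend right; whenever the sum reaches 48, record the length and shrink from the left:
add 4: running sum 4 < 48
add 1: running sum 5 < 48
add 4: running sum 9 < 48
add 11: running sum 20 < 48
add 4: running sum 24 < 48
add 2: running sum 26 < 48
add 12: running sum 38 < 48
add 6: running sum 44 < 48
add 11: shortest ending here [4, 11, 4, 2, 12, 6, 11] sum 50, len 7
add 10: shortest ending here [11, 4, 2, 12, 6, 11, 10] sum 56, len 7
add 9: shortest ending here [12, 6, 11, 10, 9] sum 48, len 5
add 1: shortest ending here [12, 6, 11, 10, 9, 1] sum 49, len 6
add 3: shortest ending here [12, 6, 11, 10, 9, 1, 3] sum 52, len 7
add 6: shortest ending here [12, 6, 11, 10, 9, 1, 3, 6] sum 58, len 8
Shortest qualifying length: 5.

5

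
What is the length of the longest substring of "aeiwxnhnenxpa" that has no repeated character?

7

add a: [a] len 1
add e: [a, e] len 2
add i: [a, e, i] len 3
add w: [a, e, i, w] len 4
add x: [a, e, i, w, x] len 5
add n: [a, e, i, w, x, n] len 6
add h: [a, e, i, w, x, n, h] len 7
add n (repeat n, move left end past it): [h, n] len 2
add e: [h, n, e] len 3
add n (repeat n, move left end past it): [e, n] len 2
add x: [e, n, x] len 3
add p: [e, n, x, p] len 4
add a: [e, n, x, p, a] len 5
Longest all-distinct length: 7.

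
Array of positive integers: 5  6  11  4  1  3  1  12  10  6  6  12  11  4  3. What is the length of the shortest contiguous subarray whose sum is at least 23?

2

add 5: running sum 5 < 23
add 6: running sum 11 < 23
add 11: running sum 22 < 23
add 4: shortest ending here [5, 6, 11, 4] sum 26, len 4
add 1: shortest ending here [5, 6, 11, 4, 1] sum 27, len 5
add 3: shortest ending here [6, 11, 4, 1, 3] sum 25, len 5
add 1: shortest ending here [6, 11, 4, 1, 3, 1] sum 26, len 6
add 12: shortest ending here [11, 4, 1, 3, 1, 12] sum 32, len 6
add 10: shortest ending here [1, 12, 10] sum 23, len 3
add 6: shortest ending here [12, 10, 6] sum 28, len 3
add 6: shortest ending here [12, 10, 6, 6] sum 34, len 4
add 12: shortest ending here [6, 6, 12] sum 24, len 3
add 11: shortest ending here [12, 11] sum 23, len 2
add 4: shortest ending here [12, 11, 4] sum 27, len 3
add 3: shortest ending here [12, 11, 4, 3] sum 30, len 4
Shortest qualifying length: 2.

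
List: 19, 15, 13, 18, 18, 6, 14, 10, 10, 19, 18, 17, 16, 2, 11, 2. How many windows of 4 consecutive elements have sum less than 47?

3

[19, 15, 13, 18] → sum 65
[15, 13, 18, 18] → sum 64
[13, 18, 18, 6] → sum 55
[18, 18, 6, 14] → sum 56
[18, 6, 14, 10] → sum 48
[6, 14, 10, 10] → sum 40  < 47 ✓
[14, 10, 10, 19] → sum 53
[10, 10, 19, 18] → sum 57
[10, 19, 18, 17] → sum 64
[19, 18, 17, 16] → sum 70
[18, 17, 16, 2] → sum 53
[17, 16, 2, 11] → sum 46  < 47 ✓
[16, 2, 11, 2] → sum 31  < 47 ✓
3 windows satisfy the condition.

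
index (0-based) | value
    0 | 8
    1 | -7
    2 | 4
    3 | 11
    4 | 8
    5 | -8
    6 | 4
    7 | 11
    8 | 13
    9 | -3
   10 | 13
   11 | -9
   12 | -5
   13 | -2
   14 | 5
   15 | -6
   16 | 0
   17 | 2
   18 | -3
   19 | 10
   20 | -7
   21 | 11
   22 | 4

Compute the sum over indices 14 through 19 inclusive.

8

Elements at indices 14..19: 5, -6, 0, 2, -3, 10
sum(5, -6, 0, 2, -3, 10) = 8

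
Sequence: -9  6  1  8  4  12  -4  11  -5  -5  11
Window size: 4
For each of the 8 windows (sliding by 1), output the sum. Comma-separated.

(-9, 6, 1, 8) → sum 6
(6, 1, 8, 4) → sum 19
(1, 8, 4, 12) → sum 25
(8, 4, 12, -4) → sum 20
(4, 12, -4, 11) → sum 23
(12, -4, 11, -5) → sum 14
(-4, 11, -5, -5) → sum -3
(11, -5, -5, 11) → sum 12

6, 19, 25, 20, 23, 14, -3, 12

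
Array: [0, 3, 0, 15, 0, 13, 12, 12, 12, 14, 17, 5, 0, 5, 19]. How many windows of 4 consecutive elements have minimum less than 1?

8

0 3 0 15 → min 0  < 1 ✓
3 0 15 0 → min 0  < 1 ✓
0 15 0 13 → min 0  < 1 ✓
15 0 13 12 → min 0  < 1 ✓
0 13 12 12 → min 0  < 1 ✓
13 12 12 12 → min 12
12 12 12 14 → min 12
12 12 14 17 → min 12
12 14 17 5 → min 5
14 17 5 0 → min 0  < 1 ✓
17 5 0 5 → min 0  < 1 ✓
5 0 5 19 → min 0  < 1 ✓
8 windows satisfy the condition.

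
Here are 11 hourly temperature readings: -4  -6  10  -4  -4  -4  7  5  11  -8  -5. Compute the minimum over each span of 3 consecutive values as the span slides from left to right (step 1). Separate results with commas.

-6, -6, -4, -4, -4, -4, 5, -8, -8

(-4, -6, 10) → min -6
(-6, 10, -4) → min -6
(10, -4, -4) → min -4
(-4, -4, -4) → min -4
(-4, -4, 7) → min -4
(-4, 7, 5) → min -4
(7, 5, 11) → min 5
(5, 11, -8) → min -8
(11, -8, -5) → min -8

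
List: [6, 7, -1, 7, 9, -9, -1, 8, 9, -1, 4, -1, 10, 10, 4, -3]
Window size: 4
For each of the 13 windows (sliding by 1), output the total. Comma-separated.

Sliding a size-4 window across the 16 values:
[6, 7, -1, 7] → sum 19
[7, -1, 7, 9] → sum 22
[-1, 7, 9, -9] → sum 6
[7, 9, -9, -1] → sum 6
[9, -9, -1, 8] → sum 7
[-9, -1, 8, 9] → sum 7
[-1, 8, 9, -1] → sum 15
[8, 9, -1, 4] → sum 20
[9, -1, 4, -1] → sum 11
[-1, 4, -1, 10] → sum 12
[4, -1, 10, 10] → sum 23
[-1, 10, 10, 4] → sum 23
[10, 10, 4, -3] → sum 21

19, 22, 6, 6, 7, 7, 15, 20, 11, 12, 23, 23, 21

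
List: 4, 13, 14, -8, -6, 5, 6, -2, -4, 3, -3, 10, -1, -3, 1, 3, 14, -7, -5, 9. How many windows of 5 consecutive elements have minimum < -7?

[4, 13, 14, -8, -6] → min -8  < -7 ✓
[13, 14, -8, -6, 5] → min -8  < -7 ✓
[14, -8, -6, 5, 6] → min -8  < -7 ✓
[-8, -6, 5, 6, -2] → min -8  < -7 ✓
[-6, 5, 6, -2, -4] → min -6
[5, 6, -2, -4, 3] → min -4
[6, -2, -4, 3, -3] → min -4
[-2, -4, 3, -3, 10] → min -4
[-4, 3, -3, 10, -1] → min -4
[3, -3, 10, -1, -3] → min -3
[-3, 10, -1, -3, 1] → min -3
[10, -1, -3, 1, 3] → min -3
[-1, -3, 1, 3, 14] → min -3
[-3, 1, 3, 14, -7] → min -7
[1, 3, 14, -7, -5] → min -7
[3, 14, -7, -5, 9] → min -7
4 windows satisfy the condition.

4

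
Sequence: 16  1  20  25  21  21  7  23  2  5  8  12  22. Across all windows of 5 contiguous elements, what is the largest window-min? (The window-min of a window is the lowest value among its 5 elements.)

7

Window mins for each of the 9 positions:
16 1 20 25 21 → min 1
1 20 25 21 21 → min 1
20 25 21 21 7 → min 7
25 21 21 7 23 → min 7
21 21 7 23 2 → min 2
21 7 23 2 5 → min 2
7 23 2 5 8 → min 2
23 2 5 8 12 → min 2
2 5 8 12 22 → min 2
Largest of these is 7.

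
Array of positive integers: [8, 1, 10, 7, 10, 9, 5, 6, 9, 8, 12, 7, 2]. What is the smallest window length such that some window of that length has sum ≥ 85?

add 8: running sum 8 < 85
add 1: running sum 9 < 85
add 10: running sum 19 < 85
add 7: running sum 26 < 85
add 10: running sum 36 < 85
add 9: running sum 45 < 85
add 5: running sum 50 < 85
add 6: running sum 56 < 85
add 9: running sum 65 < 85
add 8: running sum 73 < 85
add 12: shortest ending here [8, 1, 10, 7, 10, 9, 5, 6, 9, 8, 12] sum 85, len 11
add 7: shortest ending here [8, 1, 10, 7, 10, 9, 5, 6, 9, 8, 12, 7] sum 92, len 12
add 2: shortest ending here [10, 7, 10, 9, 5, 6, 9, 8, 12, 7, 2] sum 85, len 11
Shortest qualifying length: 11.

11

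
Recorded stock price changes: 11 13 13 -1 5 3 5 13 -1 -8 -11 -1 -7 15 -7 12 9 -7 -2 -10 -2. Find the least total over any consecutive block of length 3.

(11, 13, 13) → sum 37
(13, 13, -1) → sum 25
(13, -1, 5) → sum 17
(-1, 5, 3) → sum 7
(5, 3, 5) → sum 13
(3, 5, 13) → sum 21
(5, 13, -1) → sum 17
(13, -1, -8) → sum 4
(-1, -8, -11) → sum -20
(-8, -11, -1) → sum -20
(-11, -1, -7) → sum -19
(-1, -7, 15) → sum 7
(-7, 15, -7) → sum 1
(15, -7, 12) → sum 20
(-7, 12, 9) → sum 14
(12, 9, -7) → sum 14
(9, -7, -2) → sum 0
(-7, -2, -10) → sum -19
(-2, -10, -2) → sum -14
Least of these is -20.

-20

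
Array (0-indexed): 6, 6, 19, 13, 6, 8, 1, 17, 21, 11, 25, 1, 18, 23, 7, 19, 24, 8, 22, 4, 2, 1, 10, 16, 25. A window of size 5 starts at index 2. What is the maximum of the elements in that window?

19

Elements at indices 2..6: 19, 13, 6, 8, 1
max(19, 13, 6, 8, 1) = 19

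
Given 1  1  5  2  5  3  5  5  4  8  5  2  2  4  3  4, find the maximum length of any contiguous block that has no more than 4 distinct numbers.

Extend right; when distinct count exceeds 4, shrink from the left:
[1] 1 distinct, len 1
[1, 1] 1 distinct, len 2
[1, 1, 5] 2 distinct, len 3
[1, 1, 5, 2] 3 distinct, len 4
[1, 1, 5, 2, 5] 3 distinct, len 5
[1, 1, 5, 2, 5, 3] 4 distinct, len 6
[1, 1, 5, 2, 5, 3, 5] 4 distinct, len 7
[1, 1, 5, 2, 5, 3, 5, 5] 4 distinct, len 8
[5, 2, 5, 3, 5, 5, 4] 4 distinct, len 7
[5, 3, 5, 5, 4, 8] 4 distinct, len 6
[5, 3, 5, 5, 4, 8, 5] 4 distinct, len 7
[5, 5, 4, 8, 5, 2] 4 distinct, len 6
[5, 5, 4, 8, 5, 2, 2] 4 distinct, len 7
[5, 5, 4, 8, 5, 2, 2, 4] 4 distinct, len 8
[5, 2, 2, 4, 3] 4 distinct, len 5
[5, 2, 2, 4, 3, 4] 4 distinct, len 6
Longest length with ≤4 distinct: 8.

8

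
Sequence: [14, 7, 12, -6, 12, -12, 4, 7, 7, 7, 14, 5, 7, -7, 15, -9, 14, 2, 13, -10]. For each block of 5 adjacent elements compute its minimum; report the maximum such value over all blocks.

[14, 7, 12, -6, 12] → min -6
[7, 12, -6, 12, -12] → min -12
[12, -6, 12, -12, 4] → min -12
[-6, 12, -12, 4, 7] → min -12
[12, -12, 4, 7, 7] → min -12
[-12, 4, 7, 7, 7] → min -12
[4, 7, 7, 7, 14] → min 4
[7, 7, 7, 14, 5] → min 5
[7, 7, 14, 5, 7] → min 5
[7, 14, 5, 7, -7] → min -7
[14, 5, 7, -7, 15] → min -7
[5, 7, -7, 15, -9] → min -9
[7, -7, 15, -9, 14] → min -9
[-7, 15, -9, 14, 2] → min -9
[15, -9, 14, 2, 13] → min -9
[-9, 14, 2, 13, -10] → min -10
Maximum of these is 5.

5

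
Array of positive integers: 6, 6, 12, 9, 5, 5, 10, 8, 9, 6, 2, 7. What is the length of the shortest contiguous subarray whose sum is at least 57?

add 6: running sum 6 < 57
add 6: running sum 12 < 57
add 12: running sum 24 < 57
add 9: running sum 33 < 57
add 5: running sum 38 < 57
add 5: running sum 43 < 57
add 10: running sum 53 < 57
add 8: shortest ending here [6, 6, 12, 9, 5, 5, 10, 8] sum 61, len 8
add 9: shortest ending here [12, 9, 5, 5, 10, 8, 9] sum 58, len 7
add 6: shortest ending here [12, 9, 5, 5, 10, 8, 9, 6] sum 64, len 8
add 2: shortest ending here [12, 9, 5, 5, 10, 8, 9, 6, 2] sum 66, len 9
add 7: shortest ending here [9, 5, 5, 10, 8, 9, 6, 2, 7] sum 61, len 9
Shortest qualifying length: 7.

7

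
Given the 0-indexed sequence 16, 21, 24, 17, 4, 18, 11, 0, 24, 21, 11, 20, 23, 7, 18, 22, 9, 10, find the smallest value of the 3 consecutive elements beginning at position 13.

Elements at indices 13..15: 7, 18, 22
min(7, 18, 22) = 7

7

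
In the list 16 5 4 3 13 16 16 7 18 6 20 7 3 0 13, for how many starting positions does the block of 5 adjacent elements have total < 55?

(16, 5, 4, 3, 13) → sum 41  < 55 ✓
(5, 4, 3, 13, 16) → sum 41  < 55 ✓
(4, 3, 13, 16, 16) → sum 52  < 55 ✓
(3, 13, 16, 16, 7) → sum 55
(13, 16, 16, 7, 18) → sum 70
(16, 16, 7, 18, 6) → sum 63
(16, 7, 18, 6, 20) → sum 67
(7, 18, 6, 20, 7) → sum 58
(18, 6, 20, 7, 3) → sum 54  < 55 ✓
(6, 20, 7, 3, 0) → sum 36  < 55 ✓
(20, 7, 3, 0, 13) → sum 43  < 55 ✓
6 windows satisfy the condition.

6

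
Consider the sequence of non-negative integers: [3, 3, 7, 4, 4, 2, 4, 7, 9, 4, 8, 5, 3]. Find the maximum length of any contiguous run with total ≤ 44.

→ 3: sum 3, len 1
→ 3: sum 6, len 2
→ 7: sum 13, len 3
→ 4: sum 17, len 4
→ 4: sum 21, len 5
→ 2: sum 23, len 6
→ 4: sum 27, len 7
→ 7: sum 34, len 8
→ 9: sum 43, len 9
→ 4 (dropped 3): sum 44, len 9
→ 8 (dropped 3, 7): sum 42, len 8
→ 5 (dropped 4): sum 43, len 8
→ 3 (dropped 4): sum 42, len 8
Longest length seen: 9.

9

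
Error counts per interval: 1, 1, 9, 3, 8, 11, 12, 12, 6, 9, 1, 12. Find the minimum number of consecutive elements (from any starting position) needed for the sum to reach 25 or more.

3

Extend right; whenever the sum reaches 25, record the length and shrink from the left:
add 1: running sum 1 < 25
add 1: running sum 2 < 25
add 9: running sum 11 < 25
add 3: running sum 14 < 25
add 8: running sum 22 < 25
add 11: shortest ending here [9, 3, 8, 11] sum 31, len 4
add 12: shortest ending here [8, 11, 12] sum 31, len 3
add 12: shortest ending here [11, 12, 12] sum 35, len 3
add 6: shortest ending here [12, 12, 6] sum 30, len 3
add 9: shortest ending here [12, 6, 9] sum 27, len 3
add 1: shortest ending here [12, 6, 9, 1] sum 28, len 4
add 12: shortest ending here [6, 9, 1, 12] sum 28, len 4
Shortest qualifying length: 3.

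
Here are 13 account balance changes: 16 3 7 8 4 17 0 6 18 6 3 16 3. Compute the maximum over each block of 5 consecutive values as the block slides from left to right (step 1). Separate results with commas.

16, 17, 17, 17, 18, 18, 18, 18, 18

Sliding a size-5 window across the 13 values:
16 3 7 8 4 → max 16
3 7 8 4 17 → max 17
7 8 4 17 0 → max 17
8 4 17 0 6 → max 17
4 17 0 6 18 → max 18
17 0 6 18 6 → max 18
0 6 18 6 3 → max 18
6 18 6 3 16 → max 18
18 6 3 16 3 → max 18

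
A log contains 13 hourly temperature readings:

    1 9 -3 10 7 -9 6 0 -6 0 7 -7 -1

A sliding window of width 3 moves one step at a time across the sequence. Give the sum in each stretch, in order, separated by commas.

7, 16, 14, 8, 4, -3, 0, -6, 1, 0, -1

1 9 -3 → sum 7
9 -3 10 → sum 16
-3 10 7 → sum 14
10 7 -9 → sum 8
7 -9 6 → sum 4
-9 6 0 → sum -3
6 0 -6 → sum 0
0 -6 0 → sum -6
-6 0 7 → sum 1
0 7 -7 → sum 0
7 -7 -1 → sum -1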